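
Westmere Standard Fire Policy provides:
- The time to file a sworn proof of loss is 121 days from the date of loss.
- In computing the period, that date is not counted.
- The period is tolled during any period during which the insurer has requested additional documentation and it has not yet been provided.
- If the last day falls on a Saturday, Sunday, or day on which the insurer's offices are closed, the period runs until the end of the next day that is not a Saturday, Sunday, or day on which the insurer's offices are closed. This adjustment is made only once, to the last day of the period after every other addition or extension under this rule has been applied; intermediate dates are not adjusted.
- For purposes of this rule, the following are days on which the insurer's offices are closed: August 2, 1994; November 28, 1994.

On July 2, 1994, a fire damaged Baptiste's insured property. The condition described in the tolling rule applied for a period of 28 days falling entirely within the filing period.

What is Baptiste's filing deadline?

November 29, 1994

121 days after July 2, 1994 is October 31, 1994.
Tolling adds 28 days: October 31, 1994 + 28 days = November 28, 1994.
November 28, 1994 is a listed holiday. The next qualifying day is November 29, 1994.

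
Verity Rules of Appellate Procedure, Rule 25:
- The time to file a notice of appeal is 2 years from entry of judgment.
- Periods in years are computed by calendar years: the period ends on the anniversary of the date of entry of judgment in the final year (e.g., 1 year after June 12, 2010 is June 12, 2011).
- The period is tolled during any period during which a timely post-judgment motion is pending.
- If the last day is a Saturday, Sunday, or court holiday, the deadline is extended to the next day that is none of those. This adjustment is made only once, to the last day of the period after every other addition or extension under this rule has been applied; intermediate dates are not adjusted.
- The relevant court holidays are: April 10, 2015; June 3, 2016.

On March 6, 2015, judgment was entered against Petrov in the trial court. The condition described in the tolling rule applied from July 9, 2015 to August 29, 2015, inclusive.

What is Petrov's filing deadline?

April 27, 2017

2 years after March 6, 2015 is March 6, 2017.
From July 9, 2015 through August 29, 2015 inclusive is 52 days; tolling adds 52 days: March 6, 2017 + 52 days = April 27, 2017.
April 27, 2017 is a Thursday and not a court holiday, so no extension applies.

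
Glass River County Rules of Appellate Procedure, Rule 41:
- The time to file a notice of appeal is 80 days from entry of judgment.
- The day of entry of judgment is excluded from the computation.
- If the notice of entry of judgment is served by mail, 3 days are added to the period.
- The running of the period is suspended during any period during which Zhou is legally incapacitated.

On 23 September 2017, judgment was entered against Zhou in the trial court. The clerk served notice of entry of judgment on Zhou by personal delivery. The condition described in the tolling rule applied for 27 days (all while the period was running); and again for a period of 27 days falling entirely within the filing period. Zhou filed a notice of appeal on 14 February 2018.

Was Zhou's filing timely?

No

80 days after 23 September 2017 is December 12, 2017.
Service was not by mail, so no mail extension applies.
Tolling adds 27 days: December 12, 2017 + 27 days = January 8, 2018.
Tolling adds 27 days: January 8, 2018 + 27 days = February 4, 2018.
The deadline is February 4, 2018; the filing on February 14, 2018 is after that date.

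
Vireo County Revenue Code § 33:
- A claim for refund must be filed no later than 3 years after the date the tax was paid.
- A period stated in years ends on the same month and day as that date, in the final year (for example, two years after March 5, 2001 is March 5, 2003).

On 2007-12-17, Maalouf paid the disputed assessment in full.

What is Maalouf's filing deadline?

December 17, 2010

3 years after 2007-12-17 is December 17, 2010.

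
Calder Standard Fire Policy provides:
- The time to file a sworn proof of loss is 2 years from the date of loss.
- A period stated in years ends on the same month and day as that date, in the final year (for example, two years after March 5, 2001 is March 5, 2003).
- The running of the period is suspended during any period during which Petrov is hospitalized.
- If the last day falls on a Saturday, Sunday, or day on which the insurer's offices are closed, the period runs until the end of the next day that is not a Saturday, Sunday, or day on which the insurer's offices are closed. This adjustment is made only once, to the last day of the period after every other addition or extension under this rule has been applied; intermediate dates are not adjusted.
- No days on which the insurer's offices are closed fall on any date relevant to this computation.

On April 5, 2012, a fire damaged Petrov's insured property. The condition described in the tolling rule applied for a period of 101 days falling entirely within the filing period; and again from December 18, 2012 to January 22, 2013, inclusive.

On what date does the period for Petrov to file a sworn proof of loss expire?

August 20, 2014

2 years after April 5, 2012 is April 5, 2014.
Tolling adds 101 days: April 5, 2014 + 101 days = July 15, 2014.
From December 18, 2012 through January 22, 2013 inclusive is 36 days; tolling adds 36 days: July 15, 2014 + 36 days = August 20, 2014.
August 20, 2014 is a Wednesday and not a day on which the insurer's offices are closed, so no extension applies.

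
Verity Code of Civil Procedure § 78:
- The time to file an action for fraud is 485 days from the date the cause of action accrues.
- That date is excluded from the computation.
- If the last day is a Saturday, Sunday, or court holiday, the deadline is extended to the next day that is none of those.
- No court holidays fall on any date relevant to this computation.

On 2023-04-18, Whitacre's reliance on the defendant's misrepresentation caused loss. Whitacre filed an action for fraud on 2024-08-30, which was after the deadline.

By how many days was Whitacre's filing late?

485 days after 2023-04-18 is August 15, 2024.
August 15, 2024 is a Thursday and not a court holiday, so no extension applies.
The deadline is August 15, 2024; from August 15, 2024 to August 30, 2024 is 15 days.

15 days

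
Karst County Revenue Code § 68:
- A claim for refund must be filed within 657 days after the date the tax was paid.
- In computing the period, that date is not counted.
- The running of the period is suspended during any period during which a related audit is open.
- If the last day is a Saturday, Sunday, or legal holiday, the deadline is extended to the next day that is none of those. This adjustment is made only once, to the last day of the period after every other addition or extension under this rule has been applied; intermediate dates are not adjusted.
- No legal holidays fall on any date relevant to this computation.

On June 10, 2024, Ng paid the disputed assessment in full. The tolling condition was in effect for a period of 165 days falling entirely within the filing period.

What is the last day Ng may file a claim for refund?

657 days after June 10, 2024 is March 29, 2026.
Tolling adds 165 days: March 29, 2026 + 165 days = September 10, 2026.
September 10, 2026 is a Thursday and not a legal holiday, so no extension applies.

September 10, 2026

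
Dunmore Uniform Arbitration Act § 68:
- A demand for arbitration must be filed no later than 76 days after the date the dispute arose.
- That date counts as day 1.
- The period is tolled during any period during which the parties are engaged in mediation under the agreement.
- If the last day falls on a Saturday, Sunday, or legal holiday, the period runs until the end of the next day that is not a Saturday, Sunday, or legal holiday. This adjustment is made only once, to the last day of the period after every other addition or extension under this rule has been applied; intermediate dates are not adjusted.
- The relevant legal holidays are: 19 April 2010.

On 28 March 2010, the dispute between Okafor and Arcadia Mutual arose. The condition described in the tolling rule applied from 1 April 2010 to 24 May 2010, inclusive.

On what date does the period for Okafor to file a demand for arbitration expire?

August 4, 2010

Counting 28 March 2010 as day 1, day 76 is June 11, 2010.
From April 1, 2010 through May 24, 2010 inclusive is 54 days; tolling adds 54 days: June 11, 2010 + 54 days = August 4, 2010.
August 4, 2010 is a Wednesday and not a legal holiday, so no extension applies.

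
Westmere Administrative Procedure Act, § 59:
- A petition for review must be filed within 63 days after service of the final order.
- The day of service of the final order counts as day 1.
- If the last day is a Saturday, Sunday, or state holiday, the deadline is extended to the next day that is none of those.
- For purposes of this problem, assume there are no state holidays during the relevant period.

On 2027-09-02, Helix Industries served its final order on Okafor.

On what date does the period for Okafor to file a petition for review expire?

November 3, 2027

Counting 2027-09-02 as day 1, day 63 is November 3, 2027.
November 3, 2027 is a Wednesday and not a state holiday, so no extension applies.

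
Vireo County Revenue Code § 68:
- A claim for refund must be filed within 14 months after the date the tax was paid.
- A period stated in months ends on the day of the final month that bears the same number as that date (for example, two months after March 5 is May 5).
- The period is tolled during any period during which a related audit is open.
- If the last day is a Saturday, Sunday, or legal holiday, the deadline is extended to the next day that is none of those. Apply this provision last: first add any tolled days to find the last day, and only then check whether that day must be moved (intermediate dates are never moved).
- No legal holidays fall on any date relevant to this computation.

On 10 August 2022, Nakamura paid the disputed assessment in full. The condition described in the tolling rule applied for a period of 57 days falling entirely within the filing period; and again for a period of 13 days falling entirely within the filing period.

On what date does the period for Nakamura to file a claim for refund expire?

14 months after 10 August 2022 is October 10, 2023.
Tolling adds 57 days: October 10, 2023 + 57 days = December 6, 2023.
Tolling adds 13 days: December 6, 2023 + 13 days = December 19, 2023.
December 19, 2023 is a Tuesday and not a legal holiday, so no extension applies.

December 19, 2023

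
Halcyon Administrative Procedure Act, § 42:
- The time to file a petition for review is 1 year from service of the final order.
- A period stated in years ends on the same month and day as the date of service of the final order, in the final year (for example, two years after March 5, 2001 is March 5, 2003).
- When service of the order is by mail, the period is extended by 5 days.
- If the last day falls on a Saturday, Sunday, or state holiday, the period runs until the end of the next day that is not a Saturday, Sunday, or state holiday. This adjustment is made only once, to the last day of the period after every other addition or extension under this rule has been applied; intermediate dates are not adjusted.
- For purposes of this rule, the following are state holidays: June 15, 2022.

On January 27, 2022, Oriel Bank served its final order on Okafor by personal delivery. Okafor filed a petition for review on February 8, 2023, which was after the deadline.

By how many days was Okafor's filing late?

12 days

1 year after January 27, 2022 is January 27, 2023.
Service was not by mail, so no mail extension applies.
January 27, 2023 is a Friday and not a state holiday, so no extension applies.
The deadline is January 27, 2023; from January 27, 2023 to February 8, 2023 is 12 days.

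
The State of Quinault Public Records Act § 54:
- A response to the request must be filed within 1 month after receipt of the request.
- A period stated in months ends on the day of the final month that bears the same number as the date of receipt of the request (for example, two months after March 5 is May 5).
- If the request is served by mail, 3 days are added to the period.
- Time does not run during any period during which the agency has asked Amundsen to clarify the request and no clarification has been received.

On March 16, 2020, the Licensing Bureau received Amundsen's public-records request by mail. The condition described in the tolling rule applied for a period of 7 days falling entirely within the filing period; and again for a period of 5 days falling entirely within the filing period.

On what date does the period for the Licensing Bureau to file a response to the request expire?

1 month after March 16, 2020 is April 16, 2020.
Service was by mail, adding 3 days: April 16, 2020 + 3 days = April 19, 2020.
Tolling adds 7 days: April 19, 2020 + 7 days = April 26, 2020.
Tolling adds 5 days: April 26, 2020 + 5 days = May 1, 2020.

May 1, 2020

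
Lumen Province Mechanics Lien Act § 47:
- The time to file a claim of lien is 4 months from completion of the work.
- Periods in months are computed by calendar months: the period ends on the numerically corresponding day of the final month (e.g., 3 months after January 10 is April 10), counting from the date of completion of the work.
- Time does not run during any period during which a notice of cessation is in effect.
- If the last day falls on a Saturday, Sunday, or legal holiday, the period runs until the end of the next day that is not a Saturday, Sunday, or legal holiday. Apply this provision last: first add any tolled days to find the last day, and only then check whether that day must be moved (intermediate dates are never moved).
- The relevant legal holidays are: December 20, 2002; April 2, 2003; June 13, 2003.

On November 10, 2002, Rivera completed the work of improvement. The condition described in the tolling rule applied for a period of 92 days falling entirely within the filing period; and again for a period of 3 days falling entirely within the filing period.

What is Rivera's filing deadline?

June 16, 2003

4 months after November 10, 2002 is March 10, 2003.
Tolling adds 92 days: March 10, 2003 + 92 days = June 10, 2003.
Tolling adds 3 days: June 10, 2003 + 3 days = June 13, 2003.
June 13, 2003 is a listed holiday; June 14, 2003 is Saturday; June 15, 2003 is Sunday. The next qualifying day is June 16, 2003.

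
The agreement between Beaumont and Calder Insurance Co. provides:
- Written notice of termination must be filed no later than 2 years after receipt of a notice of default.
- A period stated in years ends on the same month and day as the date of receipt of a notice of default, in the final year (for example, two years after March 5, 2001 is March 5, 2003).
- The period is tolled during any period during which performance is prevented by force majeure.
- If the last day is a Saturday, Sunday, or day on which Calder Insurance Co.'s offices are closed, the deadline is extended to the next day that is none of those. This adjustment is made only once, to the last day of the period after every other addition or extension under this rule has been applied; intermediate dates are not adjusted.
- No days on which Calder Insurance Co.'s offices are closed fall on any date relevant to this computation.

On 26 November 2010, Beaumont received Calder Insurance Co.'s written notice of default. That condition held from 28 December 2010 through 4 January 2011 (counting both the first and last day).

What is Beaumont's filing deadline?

2 years after 26 November 2010 is November 26, 2012.
From December 28, 2010 through January 4, 2011 inclusive is 8 days; tolling adds 8 days: November 26, 2012 + 8 days = December 4, 2012.
December 4, 2012 is a Tuesday and not a day on which Calder Insurance Co.'s offices are closed, so no extension applies.

December 4, 2012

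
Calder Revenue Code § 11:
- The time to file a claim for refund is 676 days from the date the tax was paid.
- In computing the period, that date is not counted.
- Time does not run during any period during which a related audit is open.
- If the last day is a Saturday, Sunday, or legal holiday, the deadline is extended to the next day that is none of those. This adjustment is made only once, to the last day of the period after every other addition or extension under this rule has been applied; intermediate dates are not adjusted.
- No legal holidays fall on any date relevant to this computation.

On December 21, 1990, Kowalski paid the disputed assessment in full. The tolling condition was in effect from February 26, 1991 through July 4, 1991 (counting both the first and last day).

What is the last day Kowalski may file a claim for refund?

676 days after December 21, 1990 is October 27, 1992.
From February 26, 1991 through July 4, 1991 inclusive is 129 days; tolling adds 129 days: October 27, 1992 + 129 days = March 5, 1993.
March 5, 1993 is a Friday and not a legal holiday, so no extension applies.

March 5, 1993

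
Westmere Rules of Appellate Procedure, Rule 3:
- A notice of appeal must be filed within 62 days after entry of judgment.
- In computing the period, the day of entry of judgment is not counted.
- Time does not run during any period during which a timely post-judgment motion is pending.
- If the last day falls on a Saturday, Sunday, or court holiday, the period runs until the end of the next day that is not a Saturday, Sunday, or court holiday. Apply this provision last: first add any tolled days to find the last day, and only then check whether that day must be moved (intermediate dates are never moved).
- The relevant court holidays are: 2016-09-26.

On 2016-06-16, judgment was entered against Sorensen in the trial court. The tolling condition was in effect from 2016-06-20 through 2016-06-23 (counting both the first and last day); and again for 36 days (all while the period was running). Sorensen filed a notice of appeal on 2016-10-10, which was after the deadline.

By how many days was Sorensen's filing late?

13 days

62 days after 2016-06-16 is August 17, 2016.
From June 20, 2016 through June 23, 2016 inclusive is 4 days; tolling adds 4 days: August 17, 2016 + 4 days = August 21, 2016.
Tolling adds 36 days: August 21, 2016 + 36 days = September 26, 2016.
September 26, 2016 is a listed holiday. The next qualifying day is September 27, 2016.
The deadline is September 27, 2016; from September 27, 2016 to October 10, 2016 is 13 days.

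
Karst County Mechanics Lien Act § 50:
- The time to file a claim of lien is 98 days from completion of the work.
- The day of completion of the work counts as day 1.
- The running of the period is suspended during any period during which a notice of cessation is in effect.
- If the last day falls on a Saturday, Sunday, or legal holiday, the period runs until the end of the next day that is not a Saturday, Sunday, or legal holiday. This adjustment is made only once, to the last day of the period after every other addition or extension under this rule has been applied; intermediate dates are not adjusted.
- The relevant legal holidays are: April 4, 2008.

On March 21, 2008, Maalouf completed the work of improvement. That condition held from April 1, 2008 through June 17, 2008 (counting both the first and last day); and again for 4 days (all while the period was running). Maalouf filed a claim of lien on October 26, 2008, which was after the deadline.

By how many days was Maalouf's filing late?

Counting March 21, 2008 as day 1, day 98 is June 26, 2008.
From April 1, 2008 through June 17, 2008 inclusive is 78 days; tolling adds 78 days: June 26, 2008 + 78 days = September 12, 2008.
Tolling adds 4 days: September 12, 2008 + 4 days = September 16, 2008.
September 16, 2008 is a Tuesday and not a legal holiday, so no extension applies.
The deadline is September 16, 2008; from September 16, 2008 to October 26, 2008 is 40 days.

40 days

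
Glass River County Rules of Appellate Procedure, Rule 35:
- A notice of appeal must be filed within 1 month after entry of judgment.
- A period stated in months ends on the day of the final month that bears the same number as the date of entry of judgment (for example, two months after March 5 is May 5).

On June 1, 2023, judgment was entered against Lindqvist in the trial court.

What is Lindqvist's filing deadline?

1 month after June 1, 2023 is July 1, 2023.

July 1, 2023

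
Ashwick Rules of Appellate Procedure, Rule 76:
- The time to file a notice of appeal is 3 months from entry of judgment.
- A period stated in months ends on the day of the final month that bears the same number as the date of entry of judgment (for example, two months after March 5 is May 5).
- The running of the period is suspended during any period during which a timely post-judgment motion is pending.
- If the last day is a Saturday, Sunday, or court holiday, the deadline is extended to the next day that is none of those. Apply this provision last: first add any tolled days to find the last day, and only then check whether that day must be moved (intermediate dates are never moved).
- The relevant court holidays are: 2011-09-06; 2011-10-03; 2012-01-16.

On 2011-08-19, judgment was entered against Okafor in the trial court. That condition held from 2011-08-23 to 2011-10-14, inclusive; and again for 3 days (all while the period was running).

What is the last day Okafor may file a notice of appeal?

3 months after 2011-08-19 is November 19, 2011.
From August 23, 2011 through October 14, 2011 inclusive is 53 days; tolling adds 53 days: November 19, 2011 + 53 days = January 11, 2012.
Tolling adds 3 days: January 11, 2012 + 3 days = January 14, 2012.
January 14, 2012 is Saturday; January 15, 2012 is Sunday; January 16, 2012 is a listed holiday. The next qualifying day is January 17, 2012.

January 17, 2012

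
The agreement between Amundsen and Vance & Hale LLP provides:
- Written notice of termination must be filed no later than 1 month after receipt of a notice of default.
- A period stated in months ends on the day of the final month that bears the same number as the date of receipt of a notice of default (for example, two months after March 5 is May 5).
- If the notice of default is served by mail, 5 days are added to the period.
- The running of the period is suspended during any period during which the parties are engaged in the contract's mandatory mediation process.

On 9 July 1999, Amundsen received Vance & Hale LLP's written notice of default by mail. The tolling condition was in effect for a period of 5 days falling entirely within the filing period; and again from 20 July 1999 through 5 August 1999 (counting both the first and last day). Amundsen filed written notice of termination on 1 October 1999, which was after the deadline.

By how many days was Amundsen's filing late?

1 month after 9 July 1999 is August 9, 1999.
Service was by mail, adding 5 days: August 9, 1999 + 5 days = August 14, 1999.
Tolling adds 5 days: August 14, 1999 + 5 days = August 19, 1999.
From July 20, 1999 through August 5, 1999 inclusive is 17 days; tolling adds 17 days: August 19, 1999 + 17 days = September 5, 1999.
The deadline is September 5, 1999; from September 5, 1999 to October 1, 1999 is 26 days.

26 days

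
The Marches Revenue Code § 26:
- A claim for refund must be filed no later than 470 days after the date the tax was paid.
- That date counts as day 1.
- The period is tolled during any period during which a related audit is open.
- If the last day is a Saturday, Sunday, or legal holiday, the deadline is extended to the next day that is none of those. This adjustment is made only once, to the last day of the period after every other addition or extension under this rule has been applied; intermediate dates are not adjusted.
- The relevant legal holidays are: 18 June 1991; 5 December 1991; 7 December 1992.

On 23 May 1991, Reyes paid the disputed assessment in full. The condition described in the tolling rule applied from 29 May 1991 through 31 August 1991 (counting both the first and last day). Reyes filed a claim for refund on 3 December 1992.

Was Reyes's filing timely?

Counting 23 May 1991 as day 1, day 470 is September 3, 1992.
From May 29, 1991 through August 31, 1991 inclusive is 95 days; tolling adds 95 days: September 3, 1992 + 95 days = December 7, 1992.
December 7, 1992 is a listed holiday. The next qualifying day is December 8, 1992.
The deadline is December 8, 1992; the filing on December 3, 1992 is on or before that date.

Yes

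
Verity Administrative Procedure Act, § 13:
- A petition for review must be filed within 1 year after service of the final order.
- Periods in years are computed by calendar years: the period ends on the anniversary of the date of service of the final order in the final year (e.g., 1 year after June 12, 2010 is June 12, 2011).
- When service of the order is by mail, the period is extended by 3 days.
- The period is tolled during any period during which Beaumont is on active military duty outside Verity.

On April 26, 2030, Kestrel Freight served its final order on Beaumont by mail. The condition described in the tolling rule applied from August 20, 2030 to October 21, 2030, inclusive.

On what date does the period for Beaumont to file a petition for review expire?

1 year after April 26, 2030 is April 26, 2031.
Service was by mail, adding 3 days: April 26, 2031 + 3 days = April 29, 2031.
From August 20, 2030 through October 21, 2030 inclusive is 63 days; tolling adds 63 days: April 29, 2031 + 63 days = July 1, 2031.

July 1, 2031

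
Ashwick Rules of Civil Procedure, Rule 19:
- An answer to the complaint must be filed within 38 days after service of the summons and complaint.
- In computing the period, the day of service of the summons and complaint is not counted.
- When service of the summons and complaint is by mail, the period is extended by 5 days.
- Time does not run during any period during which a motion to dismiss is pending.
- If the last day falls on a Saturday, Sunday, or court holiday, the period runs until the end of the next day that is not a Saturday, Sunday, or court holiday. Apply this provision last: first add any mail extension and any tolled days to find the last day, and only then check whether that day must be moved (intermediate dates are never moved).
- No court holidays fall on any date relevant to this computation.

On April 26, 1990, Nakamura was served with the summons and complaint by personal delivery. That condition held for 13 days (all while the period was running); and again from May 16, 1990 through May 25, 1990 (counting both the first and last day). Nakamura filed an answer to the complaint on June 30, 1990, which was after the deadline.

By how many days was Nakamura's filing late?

4 days

38 days after April 26, 1990 is June 3, 1990.
Service was not by mail, so no mail extension applies.
Tolling adds 13 days: June 3, 1990 + 13 days = June 16, 1990.
From May 16, 1990 through May 25, 1990 inclusive is 10 days; tolling adds 10 days: June 16, 1990 + 10 days = June 26, 1990.
June 26, 1990 is a Tuesday and not a court holiday, so no extension applies.
The deadline is June 26, 1990; from June 26, 1990 to June 30, 1990 is 4 days.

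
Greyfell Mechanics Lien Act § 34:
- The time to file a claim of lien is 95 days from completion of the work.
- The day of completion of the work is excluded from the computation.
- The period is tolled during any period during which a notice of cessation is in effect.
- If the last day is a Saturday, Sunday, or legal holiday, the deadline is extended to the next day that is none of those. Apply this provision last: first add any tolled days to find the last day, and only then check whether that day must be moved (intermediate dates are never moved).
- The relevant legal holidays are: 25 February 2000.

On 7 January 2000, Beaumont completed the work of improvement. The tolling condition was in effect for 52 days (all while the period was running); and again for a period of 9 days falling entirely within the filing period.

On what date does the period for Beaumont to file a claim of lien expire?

June 12, 2000

95 days after 7 January 2000 is April 11, 2000.
Tolling adds 52 days: April 11, 2000 + 52 days = June 2, 2000.
Tolling adds 9 days: June 2, 2000 + 9 days = June 11, 2000.
June 11, 2000 is Sunday. The next qualifying day is June 12, 2000.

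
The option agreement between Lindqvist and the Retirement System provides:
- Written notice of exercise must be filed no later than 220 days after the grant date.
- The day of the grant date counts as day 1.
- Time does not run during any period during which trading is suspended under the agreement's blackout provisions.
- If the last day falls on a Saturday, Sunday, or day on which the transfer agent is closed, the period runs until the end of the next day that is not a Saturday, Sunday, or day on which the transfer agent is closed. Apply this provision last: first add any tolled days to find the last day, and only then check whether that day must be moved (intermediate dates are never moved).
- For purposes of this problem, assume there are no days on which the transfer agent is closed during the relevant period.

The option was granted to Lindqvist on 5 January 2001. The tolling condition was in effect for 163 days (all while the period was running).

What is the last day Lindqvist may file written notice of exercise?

Counting 5 January 2001 as day 1, day 220 is August 12, 2001.
Tolling adds 163 days: August 12, 2001 + 163 days = January 22, 2002.
January 22, 2002 is a Tuesday and not a day on which the transfer agent is closed, so no extension applies.

January 22, 2002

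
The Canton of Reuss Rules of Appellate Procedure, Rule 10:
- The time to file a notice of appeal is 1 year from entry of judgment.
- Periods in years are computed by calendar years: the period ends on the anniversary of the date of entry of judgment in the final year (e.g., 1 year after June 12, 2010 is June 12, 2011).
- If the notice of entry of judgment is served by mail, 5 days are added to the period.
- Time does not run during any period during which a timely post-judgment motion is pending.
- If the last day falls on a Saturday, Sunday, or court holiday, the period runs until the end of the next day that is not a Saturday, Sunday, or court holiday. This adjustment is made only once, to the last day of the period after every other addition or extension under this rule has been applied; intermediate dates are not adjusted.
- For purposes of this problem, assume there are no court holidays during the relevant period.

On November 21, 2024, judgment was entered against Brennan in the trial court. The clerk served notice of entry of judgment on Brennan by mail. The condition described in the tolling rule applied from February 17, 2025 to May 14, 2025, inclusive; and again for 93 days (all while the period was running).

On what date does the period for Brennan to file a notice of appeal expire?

1 year after November 21, 2024 is November 21, 2025.
Service was by mail, adding 5 days: November 21, 2025 + 5 days = November 26, 2025.
From February 17, 2025 through May 14, 2025 inclusive is 87 days; tolling adds 87 days: November 26, 2025 + 87 days = February 21, 2026.
Tolling adds 93 days: February 21, 2026 + 93 days = May 25, 2026.
May 25, 2026 is a Monday and not a court holiday, so no extension applies.

May 25, 2026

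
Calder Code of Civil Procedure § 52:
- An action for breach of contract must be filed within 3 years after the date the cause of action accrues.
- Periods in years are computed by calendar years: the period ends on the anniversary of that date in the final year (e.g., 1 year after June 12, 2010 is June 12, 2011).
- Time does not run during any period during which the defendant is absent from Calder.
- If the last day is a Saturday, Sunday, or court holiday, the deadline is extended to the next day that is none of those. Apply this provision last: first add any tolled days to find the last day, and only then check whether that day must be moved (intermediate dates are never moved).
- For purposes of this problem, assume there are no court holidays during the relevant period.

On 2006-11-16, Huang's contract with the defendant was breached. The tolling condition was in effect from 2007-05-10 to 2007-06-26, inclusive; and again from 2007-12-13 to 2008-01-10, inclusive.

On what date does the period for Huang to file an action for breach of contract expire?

3 years after 2006-11-16 is November 16, 2009.
From May 10, 2007 through June 26, 2007 inclusive is 48 days; tolling adds 48 days: November 16, 2009 + 48 days = January 3, 2010.
From December 13, 2007 through January 10, 2008 inclusive is 29 days; tolling adds 29 days: January 3, 2010 + 29 days = February 1, 2010.
February 1, 2010 is a Monday and not a court holiday, so no extension applies.

February 1, 2010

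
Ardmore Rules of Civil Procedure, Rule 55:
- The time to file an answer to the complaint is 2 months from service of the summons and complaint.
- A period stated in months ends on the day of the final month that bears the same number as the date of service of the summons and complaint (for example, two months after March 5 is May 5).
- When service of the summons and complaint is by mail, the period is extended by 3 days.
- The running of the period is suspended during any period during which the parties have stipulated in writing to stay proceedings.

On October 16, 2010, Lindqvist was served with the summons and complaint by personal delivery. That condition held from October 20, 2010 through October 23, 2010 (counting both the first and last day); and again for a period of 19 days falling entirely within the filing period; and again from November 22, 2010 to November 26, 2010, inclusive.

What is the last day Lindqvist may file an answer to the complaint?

January 13, 2011

2 months after October 16, 2010 is December 16, 2010.
Service was not by mail, so no mail extension applies.
From October 20, 2010 through October 23, 2010 inclusive is 4 days; tolling adds 4 days: December 16, 2010 + 4 days = December 20, 2010.
Tolling adds 19 days: December 20, 2010 + 19 days = January 8, 2011.
From November 22, 2010 through November 26, 2010 inclusive is 5 days; tolling adds 5 days: January 8, 2011 + 5 days = January 13, 2011.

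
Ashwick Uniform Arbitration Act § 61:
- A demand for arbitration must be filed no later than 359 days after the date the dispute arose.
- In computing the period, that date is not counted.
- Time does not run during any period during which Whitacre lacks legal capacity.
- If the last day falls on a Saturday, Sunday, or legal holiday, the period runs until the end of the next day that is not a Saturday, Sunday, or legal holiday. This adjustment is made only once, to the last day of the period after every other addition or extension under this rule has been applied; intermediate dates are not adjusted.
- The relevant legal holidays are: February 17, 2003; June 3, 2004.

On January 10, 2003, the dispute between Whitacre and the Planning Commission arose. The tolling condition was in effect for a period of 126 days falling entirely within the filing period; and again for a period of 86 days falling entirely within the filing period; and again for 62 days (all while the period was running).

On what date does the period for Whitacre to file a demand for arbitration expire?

October 4, 2004

359 days after January 10, 2003 is January 4, 2004.
Tolling adds 126 days: January 4, 2004 + 126 days = May 9, 2004.
Tolling adds 86 days: May 9, 2004 + 86 days = August 3, 2004.
Tolling adds 62 days: August 3, 2004 + 62 days = October 4, 2004.
October 4, 2004 is a Monday and not a legal holiday, so no extension applies.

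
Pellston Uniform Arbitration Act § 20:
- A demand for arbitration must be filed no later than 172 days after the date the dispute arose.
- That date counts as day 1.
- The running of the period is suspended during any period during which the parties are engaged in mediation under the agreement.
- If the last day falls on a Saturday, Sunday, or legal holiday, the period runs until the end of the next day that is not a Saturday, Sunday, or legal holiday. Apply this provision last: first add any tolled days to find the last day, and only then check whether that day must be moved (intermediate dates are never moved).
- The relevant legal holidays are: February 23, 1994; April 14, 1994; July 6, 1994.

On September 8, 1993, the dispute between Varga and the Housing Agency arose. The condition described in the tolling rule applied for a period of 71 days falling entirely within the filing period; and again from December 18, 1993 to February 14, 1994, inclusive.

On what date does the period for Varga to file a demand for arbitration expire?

July 7, 1994

Counting September 8, 1993 as day 1, day 172 is February 26, 1994.
Tolling adds 71 days: February 26, 1994 + 71 days = May 8, 1994.
From December 18, 1993 through February 14, 1994 inclusive is 59 days; tolling adds 59 days: May 8, 1994 + 59 days = July 6, 1994.
July 6, 1994 is a listed holiday. The next qualifying day is July 7, 1994.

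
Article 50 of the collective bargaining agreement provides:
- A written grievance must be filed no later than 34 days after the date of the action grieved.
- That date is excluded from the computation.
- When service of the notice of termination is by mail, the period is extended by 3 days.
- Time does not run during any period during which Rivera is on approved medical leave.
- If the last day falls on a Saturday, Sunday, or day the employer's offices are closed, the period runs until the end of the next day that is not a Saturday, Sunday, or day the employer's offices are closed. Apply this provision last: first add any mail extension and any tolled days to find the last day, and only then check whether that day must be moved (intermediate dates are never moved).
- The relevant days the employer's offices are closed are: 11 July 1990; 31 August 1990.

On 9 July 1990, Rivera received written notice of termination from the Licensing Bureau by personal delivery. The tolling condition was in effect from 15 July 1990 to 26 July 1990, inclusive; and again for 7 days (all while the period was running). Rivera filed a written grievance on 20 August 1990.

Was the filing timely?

34 days after 9 July 1990 is August 12, 1990.
Service was not by mail, so no mail extension applies.
From July 15, 1990 through July 26, 1990 inclusive is 12 days; tolling adds 12 days: August 12, 1990 + 12 days = August 24, 1990.
Tolling adds 7 days: August 24, 1990 + 7 days = August 31, 1990.
August 31, 1990 is a listed holiday; September 1, 1990 is Saturday; September 2, 1990 is Sunday. The next qualifying day is September 3, 1990.
The deadline is September 3, 1990; the filing on August 20, 1990 is on or before that date.

Yes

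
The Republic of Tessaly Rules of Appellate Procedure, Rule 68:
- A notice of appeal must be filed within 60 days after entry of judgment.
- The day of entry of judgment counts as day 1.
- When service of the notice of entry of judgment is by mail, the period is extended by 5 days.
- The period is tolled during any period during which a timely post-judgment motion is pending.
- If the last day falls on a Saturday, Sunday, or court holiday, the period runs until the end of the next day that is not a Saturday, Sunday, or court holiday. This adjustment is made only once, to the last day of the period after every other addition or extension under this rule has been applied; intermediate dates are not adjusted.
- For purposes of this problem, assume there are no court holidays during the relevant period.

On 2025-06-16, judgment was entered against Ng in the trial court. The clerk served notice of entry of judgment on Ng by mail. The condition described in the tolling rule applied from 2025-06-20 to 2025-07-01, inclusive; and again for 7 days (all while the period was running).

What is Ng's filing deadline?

Counting 2025-06-16 as day 1, day 60 is August 14, 2025.
Service was by mail, adding 5 days: August 14, 2025 + 5 days = August 19, 2025.
From June 20, 2025 through July 1, 2025 inclusive is 12 days; tolling adds 12 days: August 19, 2025 + 12 days = August 31, 2025.
Tolling adds 7 days: August 31, 2025 + 7 days = September 7, 2025.
September 7, 2025 is Sunday. The next qualifying day is September 8, 2025.

September 8, 2025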